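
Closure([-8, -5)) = [-8, -5]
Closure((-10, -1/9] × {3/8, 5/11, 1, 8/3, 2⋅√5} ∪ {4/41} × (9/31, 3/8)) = ({4/41} × [9/31, 3/8]) ∪ ([-10, -1/9] × {3/8, 5/11, 1, 8/3, 2⋅√5})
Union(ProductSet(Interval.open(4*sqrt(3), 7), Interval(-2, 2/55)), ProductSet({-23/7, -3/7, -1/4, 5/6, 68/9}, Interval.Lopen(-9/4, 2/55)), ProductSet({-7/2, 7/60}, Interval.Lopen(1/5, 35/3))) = Union(ProductSet({-7/2, 7/60}, Interval.Lopen(1/5, 35/3)), ProductSet({-23/7, -3/7, -1/4, 5/6, 68/9}, Interval.Lopen(-9/4, 2/55)), ProductSet(Interval.open(4*sqrt(3), 7), Interval(-2, 2/55)))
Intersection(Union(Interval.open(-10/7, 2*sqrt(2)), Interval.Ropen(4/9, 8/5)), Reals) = Interval.open(-10/7, 2*sqrt(2))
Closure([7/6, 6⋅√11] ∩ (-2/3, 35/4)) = [7/6, 35/4]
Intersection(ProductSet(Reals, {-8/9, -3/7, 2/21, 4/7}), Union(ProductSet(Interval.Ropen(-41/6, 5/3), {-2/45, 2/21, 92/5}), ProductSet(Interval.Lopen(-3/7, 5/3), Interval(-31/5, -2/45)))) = Union(ProductSet(Interval.Ropen(-41/6, 5/3), {2/21}), ProductSet(Interval.Lopen(-3/7, 5/3), {-8/9, -3/7}))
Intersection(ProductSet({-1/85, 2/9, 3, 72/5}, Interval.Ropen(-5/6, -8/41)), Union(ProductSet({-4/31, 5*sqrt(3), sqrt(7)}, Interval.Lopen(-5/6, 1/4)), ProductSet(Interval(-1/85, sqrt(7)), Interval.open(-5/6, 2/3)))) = ProductSet({-1/85, 2/9}, Interval.open(-5/6, -8/41))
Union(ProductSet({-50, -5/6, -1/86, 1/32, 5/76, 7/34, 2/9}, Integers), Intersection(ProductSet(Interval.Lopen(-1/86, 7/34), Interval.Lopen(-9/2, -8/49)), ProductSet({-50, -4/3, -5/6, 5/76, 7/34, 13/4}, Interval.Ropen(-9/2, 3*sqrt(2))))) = Union(ProductSet({5/76, 7/34}, Interval.Lopen(-9/2, -8/49)), ProductSet({-50, -5/6, -1/86, 1/32, 5/76, 7/34, 2/9}, Integers))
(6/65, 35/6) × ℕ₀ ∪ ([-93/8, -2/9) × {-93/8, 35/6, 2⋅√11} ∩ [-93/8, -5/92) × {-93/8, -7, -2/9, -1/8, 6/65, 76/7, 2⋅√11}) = ((6/65, 35/6) × ℕ₀) ∪ ([-93/8, -2/9) × {-93/8, 2⋅√11})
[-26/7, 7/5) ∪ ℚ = ℚ ∪ [-26/7, 7/5]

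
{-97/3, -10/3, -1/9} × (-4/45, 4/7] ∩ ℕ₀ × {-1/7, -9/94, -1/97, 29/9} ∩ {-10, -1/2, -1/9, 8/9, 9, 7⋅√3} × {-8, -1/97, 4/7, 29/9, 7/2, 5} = ∅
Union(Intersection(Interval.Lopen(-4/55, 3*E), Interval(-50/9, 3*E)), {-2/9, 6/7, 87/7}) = Union({-2/9, 87/7}, Interval.Lopen(-4/55, 3*E))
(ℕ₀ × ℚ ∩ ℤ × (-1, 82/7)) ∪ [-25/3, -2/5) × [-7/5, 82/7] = (ℕ₀ × (ℚ ∩ (-1, 82/7))) ∪ ([-25/3, -2/5) × [-7/5, 82/7])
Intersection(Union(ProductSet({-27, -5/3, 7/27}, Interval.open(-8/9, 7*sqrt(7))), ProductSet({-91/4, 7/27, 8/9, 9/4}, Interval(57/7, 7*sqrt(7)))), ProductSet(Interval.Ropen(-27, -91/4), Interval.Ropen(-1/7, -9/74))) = ProductSet({-27}, Interval.Ropen(-1/7, -9/74))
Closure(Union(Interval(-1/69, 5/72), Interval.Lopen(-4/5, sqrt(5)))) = Interval(-4/5, sqrt(5))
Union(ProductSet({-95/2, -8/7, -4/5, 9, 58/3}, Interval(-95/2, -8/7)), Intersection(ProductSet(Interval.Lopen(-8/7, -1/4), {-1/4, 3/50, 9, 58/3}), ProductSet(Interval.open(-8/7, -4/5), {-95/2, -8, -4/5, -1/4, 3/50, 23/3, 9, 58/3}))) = Union(ProductSet({-95/2, -8/7, -4/5, 9, 58/3}, Interval(-95/2, -8/7)), ProductSet(Interval.open(-8/7, -4/5), {-1/4, 3/50, 9, 58/3}))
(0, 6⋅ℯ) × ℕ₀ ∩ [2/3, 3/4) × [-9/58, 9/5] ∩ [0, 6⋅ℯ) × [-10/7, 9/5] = [2/3, 3/4) × {0, 1}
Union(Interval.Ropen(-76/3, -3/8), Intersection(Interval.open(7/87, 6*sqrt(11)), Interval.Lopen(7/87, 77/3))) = Union(Interval.Ropen(-76/3, -3/8), Interval.open(7/87, 6*sqrt(11)))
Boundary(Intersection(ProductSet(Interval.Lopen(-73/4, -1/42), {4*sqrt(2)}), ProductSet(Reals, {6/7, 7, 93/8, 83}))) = EmptySet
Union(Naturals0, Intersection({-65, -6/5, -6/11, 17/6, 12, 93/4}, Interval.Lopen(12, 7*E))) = Naturals0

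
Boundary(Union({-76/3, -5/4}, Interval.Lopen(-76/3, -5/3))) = {-76/3, -5/3, -5/4}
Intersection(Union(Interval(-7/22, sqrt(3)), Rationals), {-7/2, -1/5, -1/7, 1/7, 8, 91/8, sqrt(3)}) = {-7/2, -1/5, -1/7, 1/7, 8, 91/8, sqrt(3)}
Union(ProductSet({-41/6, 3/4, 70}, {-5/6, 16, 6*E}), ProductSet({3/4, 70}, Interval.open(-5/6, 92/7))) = Union(ProductSet({3/4, 70}, Interval.open(-5/6, 92/7)), ProductSet({-41/6, 3/4, 70}, {-5/6, 16, 6*E}))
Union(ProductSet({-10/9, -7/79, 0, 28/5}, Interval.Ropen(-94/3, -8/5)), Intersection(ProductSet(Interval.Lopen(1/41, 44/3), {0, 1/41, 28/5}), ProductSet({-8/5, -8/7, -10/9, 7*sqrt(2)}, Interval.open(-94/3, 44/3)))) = Union(ProductSet({7*sqrt(2)}, {0, 1/41, 28/5}), ProductSet({-10/9, -7/79, 0, 28/5}, Interval.Ropen(-94/3, -8/5)))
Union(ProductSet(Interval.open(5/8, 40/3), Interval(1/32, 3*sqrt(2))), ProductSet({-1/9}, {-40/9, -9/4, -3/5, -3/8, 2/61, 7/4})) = Union(ProductSet({-1/9}, {-40/9, -9/4, -3/5, -3/8, 2/61, 7/4}), ProductSet(Interval.open(5/8, 40/3), Interval(1/32, 3*sqrt(2))))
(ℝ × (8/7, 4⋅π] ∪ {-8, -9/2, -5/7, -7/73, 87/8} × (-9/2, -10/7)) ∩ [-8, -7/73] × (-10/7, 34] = [-8, -7/73] × (8/7, 4⋅π]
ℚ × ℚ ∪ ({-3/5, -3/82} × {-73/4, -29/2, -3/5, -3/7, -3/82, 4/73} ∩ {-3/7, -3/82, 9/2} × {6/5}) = ℚ × ℚ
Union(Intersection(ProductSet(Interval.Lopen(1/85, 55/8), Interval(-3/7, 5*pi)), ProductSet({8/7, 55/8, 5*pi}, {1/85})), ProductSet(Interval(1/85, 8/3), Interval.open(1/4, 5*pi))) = Union(ProductSet({8/7, 55/8}, {1/85}), ProductSet(Interval(1/85, 8/3), Interval.open(1/4, 5*pi)))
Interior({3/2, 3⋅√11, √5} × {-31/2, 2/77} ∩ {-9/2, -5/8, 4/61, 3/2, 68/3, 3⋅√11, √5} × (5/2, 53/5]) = ∅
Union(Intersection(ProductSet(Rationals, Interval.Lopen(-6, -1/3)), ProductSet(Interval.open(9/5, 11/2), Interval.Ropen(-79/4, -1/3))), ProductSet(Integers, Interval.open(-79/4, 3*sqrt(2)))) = Union(ProductSet(Integers, Interval.open(-79/4, 3*sqrt(2))), ProductSet(Intersection(Interval.open(9/5, 11/2), Rationals), Interval.open(-6, -1/3)))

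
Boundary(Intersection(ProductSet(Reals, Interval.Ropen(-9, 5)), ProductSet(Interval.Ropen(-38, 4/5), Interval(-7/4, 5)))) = Union(ProductSet({-38, 4/5}, Interval(-7/4, 5)), ProductSet(Interval(-38, 4/5), {-7/4, 5}))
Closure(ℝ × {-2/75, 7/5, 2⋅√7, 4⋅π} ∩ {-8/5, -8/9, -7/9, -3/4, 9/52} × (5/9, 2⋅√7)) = {-8/5, -8/9, -7/9, -3/4, 9/52} × {7/5}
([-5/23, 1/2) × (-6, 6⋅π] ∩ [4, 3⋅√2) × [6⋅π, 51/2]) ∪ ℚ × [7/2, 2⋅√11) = ℚ × [7/2, 2⋅√11)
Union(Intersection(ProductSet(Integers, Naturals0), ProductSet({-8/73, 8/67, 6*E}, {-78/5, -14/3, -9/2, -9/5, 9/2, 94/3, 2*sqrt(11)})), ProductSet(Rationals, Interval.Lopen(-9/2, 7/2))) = ProductSet(Rationals, Interval.Lopen(-9/2, 7/2))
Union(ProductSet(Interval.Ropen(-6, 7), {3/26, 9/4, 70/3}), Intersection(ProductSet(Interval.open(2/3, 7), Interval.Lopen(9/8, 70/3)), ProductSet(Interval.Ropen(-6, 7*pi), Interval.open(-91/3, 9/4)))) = Union(ProductSet(Interval.Ropen(-6, 7), {3/26, 9/4, 70/3}), ProductSet(Interval.open(2/3, 7), Interval.open(9/8, 9/4)))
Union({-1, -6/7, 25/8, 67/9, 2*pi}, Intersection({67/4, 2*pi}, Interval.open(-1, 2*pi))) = {-1, -6/7, 25/8, 67/9, 2*pi}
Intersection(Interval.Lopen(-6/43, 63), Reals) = Interval.Lopen(-6/43, 63)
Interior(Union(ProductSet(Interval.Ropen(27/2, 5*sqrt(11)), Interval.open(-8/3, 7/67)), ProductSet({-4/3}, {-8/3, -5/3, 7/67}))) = ProductSet(Interval.open(27/2, 5*sqrt(11)), Interval.open(-8/3, 7/67))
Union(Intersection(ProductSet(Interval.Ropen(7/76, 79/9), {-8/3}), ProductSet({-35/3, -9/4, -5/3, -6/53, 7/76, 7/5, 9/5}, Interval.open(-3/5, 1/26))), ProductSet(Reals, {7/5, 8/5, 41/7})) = ProductSet(Reals, {7/5, 8/5, 41/7})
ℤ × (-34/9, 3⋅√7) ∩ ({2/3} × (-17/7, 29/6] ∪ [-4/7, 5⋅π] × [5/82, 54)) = {0, 1, …, 15} × [5/82, 3⋅√7)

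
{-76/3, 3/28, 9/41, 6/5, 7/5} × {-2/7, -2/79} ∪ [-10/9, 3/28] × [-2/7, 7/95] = ({-76/3, 3/28, 9/41, 6/5, 7/5} × {-2/7, -2/79}) ∪ ([-10/9, 3/28] × [-2/7, 7/95])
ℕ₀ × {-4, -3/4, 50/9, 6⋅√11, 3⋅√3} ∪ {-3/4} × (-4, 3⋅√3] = ({-3/4} × (-4, 3⋅√3]) ∪ (ℕ₀ × {-4, -3/4, 50/9, 6⋅√11, 3⋅√3})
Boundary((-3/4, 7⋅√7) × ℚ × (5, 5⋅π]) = [-3/4, 7⋅√7] × ℝ × [5, 5⋅π]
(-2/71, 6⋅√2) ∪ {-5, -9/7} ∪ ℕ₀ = {-5, -9/7} ∪ (-2/71, 6⋅√2) ∪ ℕ₀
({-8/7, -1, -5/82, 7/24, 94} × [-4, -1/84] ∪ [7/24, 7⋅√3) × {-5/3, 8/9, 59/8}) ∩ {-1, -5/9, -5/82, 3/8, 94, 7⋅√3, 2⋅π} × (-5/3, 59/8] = ({3/8, 2⋅π} × {8/9, 59/8}) ∪ ({-1, -5/82, 94} × (-5/3, -1/84])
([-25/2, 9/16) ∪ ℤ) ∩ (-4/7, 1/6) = (-4/7, 1/6) ∪ {0}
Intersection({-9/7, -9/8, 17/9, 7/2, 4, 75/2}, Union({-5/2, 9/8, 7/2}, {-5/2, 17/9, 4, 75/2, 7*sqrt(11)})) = {17/9, 7/2, 4, 75/2}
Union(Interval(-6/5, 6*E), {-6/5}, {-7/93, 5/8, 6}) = Interval(-6/5, 6*E)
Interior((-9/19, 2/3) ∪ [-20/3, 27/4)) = (-20/3, 27/4)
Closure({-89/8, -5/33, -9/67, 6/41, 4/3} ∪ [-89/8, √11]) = [-89/8, √11]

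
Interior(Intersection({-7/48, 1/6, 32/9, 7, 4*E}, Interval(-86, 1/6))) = EmptySet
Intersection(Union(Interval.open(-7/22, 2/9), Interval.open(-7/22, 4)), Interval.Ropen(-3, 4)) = Interval.open(-7/22, 4)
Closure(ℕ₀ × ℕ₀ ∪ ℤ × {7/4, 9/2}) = (ℕ₀ × ℕ₀) ∪ (ℤ × {7/4, 9/2})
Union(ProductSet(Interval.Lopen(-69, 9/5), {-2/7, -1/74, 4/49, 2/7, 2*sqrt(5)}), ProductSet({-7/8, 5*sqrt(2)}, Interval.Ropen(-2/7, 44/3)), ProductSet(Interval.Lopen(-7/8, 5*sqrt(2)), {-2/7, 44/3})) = Union(ProductSet({-7/8, 5*sqrt(2)}, Interval.Ropen(-2/7, 44/3)), ProductSet(Interval.Lopen(-69, 9/5), {-2/7, -1/74, 4/49, 2/7, 2*sqrt(5)}), ProductSet(Interval.Lopen(-7/8, 5*sqrt(2)), {-2/7, 44/3}))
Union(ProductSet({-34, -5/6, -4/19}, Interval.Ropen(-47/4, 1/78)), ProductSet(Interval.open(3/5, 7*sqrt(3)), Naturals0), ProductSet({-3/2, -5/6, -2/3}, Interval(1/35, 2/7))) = Union(ProductSet({-34, -5/6, -4/19}, Interval.Ropen(-47/4, 1/78)), ProductSet({-3/2, -5/6, -2/3}, Interval(1/35, 2/7)), ProductSet(Interval.open(3/5, 7*sqrt(3)), Naturals0))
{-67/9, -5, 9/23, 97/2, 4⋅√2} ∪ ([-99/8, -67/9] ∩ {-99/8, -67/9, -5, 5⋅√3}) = {-99/8, -67/9, -5, 9/23, 97/2, 4⋅√2}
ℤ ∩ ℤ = ℤ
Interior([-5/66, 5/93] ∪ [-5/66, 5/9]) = (-5/66, 5/9)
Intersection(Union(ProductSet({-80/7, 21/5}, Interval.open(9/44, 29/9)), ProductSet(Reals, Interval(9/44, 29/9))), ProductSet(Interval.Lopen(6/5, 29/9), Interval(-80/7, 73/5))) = ProductSet(Interval.Lopen(6/5, 29/9), Interval(9/44, 29/9))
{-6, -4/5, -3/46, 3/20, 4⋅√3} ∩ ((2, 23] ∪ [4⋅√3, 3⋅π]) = {4⋅√3}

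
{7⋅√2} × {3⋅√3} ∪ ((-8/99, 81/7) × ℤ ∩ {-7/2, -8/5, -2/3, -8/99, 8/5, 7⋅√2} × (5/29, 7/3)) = ({8/5, 7⋅√2} × {1, 2}) ∪ ({7⋅√2} × {3⋅√3})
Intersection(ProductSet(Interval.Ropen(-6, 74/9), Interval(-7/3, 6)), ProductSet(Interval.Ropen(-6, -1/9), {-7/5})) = ProductSet(Interval.Ropen(-6, -1/9), {-7/5})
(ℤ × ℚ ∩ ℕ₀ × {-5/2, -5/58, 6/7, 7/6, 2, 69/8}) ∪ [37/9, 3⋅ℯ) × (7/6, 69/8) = (ℕ₀ × {-5/2, -5/58, 6/7, 7/6, 2, 69/8}) ∪ ([37/9, 3⋅ℯ) × (7/6, 69/8))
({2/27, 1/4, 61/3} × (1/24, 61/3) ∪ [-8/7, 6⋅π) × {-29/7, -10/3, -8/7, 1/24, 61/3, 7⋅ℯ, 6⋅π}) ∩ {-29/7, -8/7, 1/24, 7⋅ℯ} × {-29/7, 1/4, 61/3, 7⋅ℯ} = {-8/7, 1/24} × {-29/7, 61/3, 7⋅ℯ}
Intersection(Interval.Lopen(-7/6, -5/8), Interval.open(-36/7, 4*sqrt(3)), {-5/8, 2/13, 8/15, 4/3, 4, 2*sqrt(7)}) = {-5/8}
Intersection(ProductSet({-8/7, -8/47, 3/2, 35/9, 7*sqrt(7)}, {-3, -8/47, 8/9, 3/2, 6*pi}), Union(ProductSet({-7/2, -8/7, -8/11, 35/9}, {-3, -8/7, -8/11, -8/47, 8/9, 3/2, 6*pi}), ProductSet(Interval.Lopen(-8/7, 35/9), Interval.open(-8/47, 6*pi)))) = Union(ProductSet({-8/7, 35/9}, {-3, -8/47, 8/9, 3/2, 6*pi}), ProductSet({-8/47, 3/2, 35/9}, {8/9, 3/2}))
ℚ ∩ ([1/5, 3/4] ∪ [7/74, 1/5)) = ℚ ∩ [7/74, 3/4]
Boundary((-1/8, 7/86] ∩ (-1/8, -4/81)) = {-1/8, -4/81}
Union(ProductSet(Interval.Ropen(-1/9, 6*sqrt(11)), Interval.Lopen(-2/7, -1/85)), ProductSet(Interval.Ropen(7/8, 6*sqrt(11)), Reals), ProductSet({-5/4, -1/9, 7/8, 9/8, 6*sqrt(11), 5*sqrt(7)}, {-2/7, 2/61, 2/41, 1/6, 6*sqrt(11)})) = Union(ProductSet({-5/4, -1/9, 7/8, 9/8, 6*sqrt(11), 5*sqrt(7)}, {-2/7, 2/61, 2/41, 1/6, 6*sqrt(11)}), ProductSet(Interval.Ropen(-1/9, 6*sqrt(11)), Interval.Lopen(-2/7, -1/85)), ProductSet(Interval.Ropen(7/8, 6*sqrt(11)), Reals))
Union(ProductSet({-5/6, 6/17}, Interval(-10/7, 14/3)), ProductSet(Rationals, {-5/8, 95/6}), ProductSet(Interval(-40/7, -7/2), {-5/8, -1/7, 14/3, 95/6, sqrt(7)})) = Union(ProductSet({-5/6, 6/17}, Interval(-10/7, 14/3)), ProductSet(Interval(-40/7, -7/2), {-5/8, -1/7, 14/3, 95/6, sqrt(7)}), ProductSet(Rationals, {-5/8, 95/6}))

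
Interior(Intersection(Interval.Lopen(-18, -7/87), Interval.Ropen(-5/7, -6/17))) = Interval.open(-5/7, -6/17)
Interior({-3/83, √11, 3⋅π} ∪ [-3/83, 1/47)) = (-3/83, 1/47)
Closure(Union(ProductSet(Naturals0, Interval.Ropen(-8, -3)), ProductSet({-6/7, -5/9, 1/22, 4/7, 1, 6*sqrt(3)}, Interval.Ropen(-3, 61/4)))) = Union(ProductSet({-6/7, -5/9, 1/22, 4/7, 1, 6*sqrt(3)}, Interval(-3, 61/4)), ProductSet(Naturals0, Interval(-8, -3)))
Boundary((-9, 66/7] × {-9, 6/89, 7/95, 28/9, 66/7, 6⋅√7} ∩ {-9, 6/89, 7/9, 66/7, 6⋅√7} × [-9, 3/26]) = {6/89, 7/9, 66/7} × {-9, 6/89, 7/95}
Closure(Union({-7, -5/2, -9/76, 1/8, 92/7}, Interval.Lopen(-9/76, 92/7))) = Union({-7, -5/2}, Interval(-9/76, 92/7))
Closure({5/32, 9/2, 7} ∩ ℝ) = {5/32, 9/2, 7}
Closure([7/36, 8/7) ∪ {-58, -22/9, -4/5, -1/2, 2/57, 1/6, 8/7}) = {-58, -22/9, -4/5, -1/2, 2/57, 1/6} ∪ [7/36, 8/7]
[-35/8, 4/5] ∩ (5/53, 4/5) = (5/53, 4/5)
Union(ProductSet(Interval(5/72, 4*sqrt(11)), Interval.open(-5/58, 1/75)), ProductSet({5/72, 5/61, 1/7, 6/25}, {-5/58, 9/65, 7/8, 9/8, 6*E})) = Union(ProductSet({5/72, 5/61, 1/7, 6/25}, {-5/58, 9/65, 7/8, 9/8, 6*E}), ProductSet(Interval(5/72, 4*sqrt(11)), Interval.open(-5/58, 1/75)))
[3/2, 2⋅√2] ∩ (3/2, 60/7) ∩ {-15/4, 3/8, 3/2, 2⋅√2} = {2⋅√2}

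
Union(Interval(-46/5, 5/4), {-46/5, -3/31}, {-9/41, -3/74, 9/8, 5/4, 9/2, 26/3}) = Union({9/2, 26/3}, Interval(-46/5, 5/4))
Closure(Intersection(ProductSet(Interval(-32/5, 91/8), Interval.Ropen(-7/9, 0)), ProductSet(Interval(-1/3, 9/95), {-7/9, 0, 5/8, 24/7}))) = ProductSet(Interval(-1/3, 9/95), {-7/9})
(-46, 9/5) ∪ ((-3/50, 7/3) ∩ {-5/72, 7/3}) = (-46, 9/5)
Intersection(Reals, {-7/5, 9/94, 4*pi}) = {-7/5, 9/94, 4*pi}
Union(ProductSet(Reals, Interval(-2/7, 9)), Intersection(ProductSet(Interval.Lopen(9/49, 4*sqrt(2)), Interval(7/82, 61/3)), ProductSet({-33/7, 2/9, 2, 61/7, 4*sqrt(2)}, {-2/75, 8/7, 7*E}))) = Union(ProductSet({2/9, 2, 4*sqrt(2)}, {8/7, 7*E}), ProductSet(Reals, Interval(-2/7, 9)))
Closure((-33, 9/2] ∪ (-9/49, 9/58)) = [-33, 9/2]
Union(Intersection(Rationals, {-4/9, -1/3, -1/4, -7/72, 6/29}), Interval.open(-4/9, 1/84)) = Union({6/29}, Interval.Ropen(-4/9, 1/84))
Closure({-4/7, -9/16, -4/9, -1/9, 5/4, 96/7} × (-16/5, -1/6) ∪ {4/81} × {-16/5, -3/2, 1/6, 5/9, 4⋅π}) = ({4/81} × {-16/5, -3/2, 1/6, 5/9, 4⋅π}) ∪ ({-4/7, -9/16, -4/9, -1/9, 5/4, 96/7} × [-16/5, -1/6])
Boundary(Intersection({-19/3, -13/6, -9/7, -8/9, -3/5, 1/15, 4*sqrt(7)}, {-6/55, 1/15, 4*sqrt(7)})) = {1/15, 4*sqrt(7)}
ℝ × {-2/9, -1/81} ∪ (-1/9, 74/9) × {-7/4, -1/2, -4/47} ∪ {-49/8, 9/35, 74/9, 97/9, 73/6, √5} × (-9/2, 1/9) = (ℝ × {-2/9, -1/81}) ∪ ((-1/9, 74/9) × {-7/4, -1/2, -4/47}) ∪ ({-49/8, 9/35, 74/9, 97/9, 73/6, √5} × (-9/2, 1/9))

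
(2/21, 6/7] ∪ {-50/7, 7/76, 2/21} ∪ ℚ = ℚ ∪ [2/21, 6/7]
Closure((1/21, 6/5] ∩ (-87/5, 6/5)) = [1/21, 6/5]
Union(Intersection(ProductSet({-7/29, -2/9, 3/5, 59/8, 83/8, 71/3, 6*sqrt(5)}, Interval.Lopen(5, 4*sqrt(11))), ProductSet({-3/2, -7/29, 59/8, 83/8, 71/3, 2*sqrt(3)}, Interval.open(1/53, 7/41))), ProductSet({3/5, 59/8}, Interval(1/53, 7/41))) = ProductSet({3/5, 59/8}, Interval(1/53, 7/41))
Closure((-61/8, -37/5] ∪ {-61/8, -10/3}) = [-61/8, -37/5] ∪ {-10/3}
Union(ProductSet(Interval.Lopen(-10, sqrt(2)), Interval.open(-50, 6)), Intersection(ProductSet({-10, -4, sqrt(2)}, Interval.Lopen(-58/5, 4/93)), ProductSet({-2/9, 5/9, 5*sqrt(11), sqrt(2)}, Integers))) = ProductSet(Interval.Lopen(-10, sqrt(2)), Interval.open(-50, 6))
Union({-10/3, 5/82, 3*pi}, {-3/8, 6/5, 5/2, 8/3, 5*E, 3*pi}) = {-10/3, -3/8, 5/82, 6/5, 5/2, 8/3, 5*E, 3*pi}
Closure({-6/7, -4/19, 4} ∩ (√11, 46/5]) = {4}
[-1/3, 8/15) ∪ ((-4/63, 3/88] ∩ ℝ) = [-1/3, 8/15)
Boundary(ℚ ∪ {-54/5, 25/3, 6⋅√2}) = ℝ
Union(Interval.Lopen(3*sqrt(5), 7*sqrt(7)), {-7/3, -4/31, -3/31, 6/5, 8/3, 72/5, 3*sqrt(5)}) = Union({-7/3, -4/31, -3/31, 6/5, 8/3}, Interval(3*sqrt(5), 7*sqrt(7)))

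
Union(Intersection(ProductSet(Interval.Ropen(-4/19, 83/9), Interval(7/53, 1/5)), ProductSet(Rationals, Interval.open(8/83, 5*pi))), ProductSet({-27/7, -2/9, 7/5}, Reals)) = Union(ProductSet({-27/7, -2/9, 7/5}, Reals), ProductSet(Intersection(Interval.Ropen(-4/19, 83/9), Rationals), Interval(7/53, 1/5)))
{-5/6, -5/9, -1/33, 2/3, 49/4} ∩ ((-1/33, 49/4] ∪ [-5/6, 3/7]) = {-5/6, -5/9, -1/33, 2/3, 49/4}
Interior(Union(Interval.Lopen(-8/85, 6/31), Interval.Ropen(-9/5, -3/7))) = Union(Interval.open(-9/5, -3/7), Interval.open(-8/85, 6/31))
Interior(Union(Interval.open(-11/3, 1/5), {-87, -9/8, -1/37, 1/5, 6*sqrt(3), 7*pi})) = Interval.open(-11/3, 1/5)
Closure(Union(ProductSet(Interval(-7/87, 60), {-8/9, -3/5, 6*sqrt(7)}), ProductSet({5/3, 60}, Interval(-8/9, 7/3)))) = Union(ProductSet({5/3, 60}, Interval(-8/9, 7/3)), ProductSet(Interval(-7/87, 60), {-8/9, -3/5, 6*sqrt(7)}))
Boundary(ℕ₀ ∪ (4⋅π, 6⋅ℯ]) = {6⋅ℯ, 4⋅π} ∪ (ℕ₀ \ (4⋅π, 6⋅ℯ))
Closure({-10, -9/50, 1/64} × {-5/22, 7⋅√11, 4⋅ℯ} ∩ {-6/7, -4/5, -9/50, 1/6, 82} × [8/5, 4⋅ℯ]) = {-9/50} × {4⋅ℯ}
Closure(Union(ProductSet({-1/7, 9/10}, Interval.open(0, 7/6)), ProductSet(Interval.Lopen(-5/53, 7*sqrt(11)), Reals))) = Union(ProductSet({-1/7}, Interval(0, 7/6)), ProductSet({-1/7, 9/10}, Interval.open(0, 7/6)), ProductSet(Interval(-5/53, 7*sqrt(11)), Reals))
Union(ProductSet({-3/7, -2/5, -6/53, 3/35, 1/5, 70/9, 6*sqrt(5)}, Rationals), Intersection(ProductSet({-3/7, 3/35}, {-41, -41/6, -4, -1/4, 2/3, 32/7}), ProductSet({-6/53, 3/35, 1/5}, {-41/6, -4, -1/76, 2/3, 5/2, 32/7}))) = ProductSet({-3/7, -2/5, -6/53, 3/35, 1/5, 70/9, 6*sqrt(5)}, Rationals)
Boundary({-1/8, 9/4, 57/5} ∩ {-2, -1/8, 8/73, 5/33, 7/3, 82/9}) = {-1/8}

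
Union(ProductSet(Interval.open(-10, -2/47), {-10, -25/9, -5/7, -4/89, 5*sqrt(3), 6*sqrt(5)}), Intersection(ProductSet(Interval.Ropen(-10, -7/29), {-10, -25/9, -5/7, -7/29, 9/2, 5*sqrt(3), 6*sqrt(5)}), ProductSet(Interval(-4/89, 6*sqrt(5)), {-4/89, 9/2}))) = ProductSet(Interval.open(-10, -2/47), {-10, -25/9, -5/7, -4/89, 5*sqrt(3), 6*sqrt(5)})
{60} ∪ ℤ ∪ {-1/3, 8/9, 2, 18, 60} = ℤ ∪ {-1/3, 8/9}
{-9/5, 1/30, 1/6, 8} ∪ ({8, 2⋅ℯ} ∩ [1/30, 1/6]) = {-9/5, 1/30, 1/6, 8}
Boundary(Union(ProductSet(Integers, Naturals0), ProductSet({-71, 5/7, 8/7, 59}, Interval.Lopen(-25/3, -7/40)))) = Union(ProductSet({-71, 5/7, 8/7, 59}, Interval(-25/3, -7/40)), ProductSet(Integers, Naturals0))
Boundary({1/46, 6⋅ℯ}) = {1/46, 6⋅ℯ}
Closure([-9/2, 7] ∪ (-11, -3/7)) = [-11, 7]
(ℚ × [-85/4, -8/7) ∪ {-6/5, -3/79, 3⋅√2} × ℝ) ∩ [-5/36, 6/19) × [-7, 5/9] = ({-3/79} × [-7, 5/9]) ∪ ((ℚ ∩ [-5/36, 6/19)) × [-7, -8/7))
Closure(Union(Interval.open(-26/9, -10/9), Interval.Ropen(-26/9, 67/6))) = Interval(-26/9, 67/6)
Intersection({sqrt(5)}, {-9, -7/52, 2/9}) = EmptySet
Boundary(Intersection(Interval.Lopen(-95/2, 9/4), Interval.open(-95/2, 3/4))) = {-95/2, 3/4}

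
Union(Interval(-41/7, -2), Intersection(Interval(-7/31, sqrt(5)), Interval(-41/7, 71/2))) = Union(Interval(-41/7, -2), Interval(-7/31, sqrt(5)))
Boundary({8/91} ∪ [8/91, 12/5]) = {8/91, 12/5}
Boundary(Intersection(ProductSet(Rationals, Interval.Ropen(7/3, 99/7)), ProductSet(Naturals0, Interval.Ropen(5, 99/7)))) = ProductSet(Naturals0, Interval(5, 99/7))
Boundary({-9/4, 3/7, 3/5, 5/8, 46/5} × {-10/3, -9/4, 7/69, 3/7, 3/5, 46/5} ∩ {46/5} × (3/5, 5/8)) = ∅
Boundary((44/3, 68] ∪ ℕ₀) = {44/3} ∪ (ℕ₀ \ (44/3, 68))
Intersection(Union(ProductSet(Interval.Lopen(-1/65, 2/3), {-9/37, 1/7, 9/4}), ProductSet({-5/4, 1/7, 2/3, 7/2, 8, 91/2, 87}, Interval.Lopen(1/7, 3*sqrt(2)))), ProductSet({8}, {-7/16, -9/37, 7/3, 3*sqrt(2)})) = ProductSet({8}, {7/3, 3*sqrt(2)})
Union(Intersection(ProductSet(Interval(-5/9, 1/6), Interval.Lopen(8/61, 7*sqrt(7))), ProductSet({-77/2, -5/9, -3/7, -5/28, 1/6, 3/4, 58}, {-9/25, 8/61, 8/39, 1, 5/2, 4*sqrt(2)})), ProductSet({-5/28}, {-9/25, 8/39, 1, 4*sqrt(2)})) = Union(ProductSet({-5/28}, {-9/25, 8/39, 1, 4*sqrt(2)}), ProductSet({-5/9, -3/7, -5/28, 1/6}, {8/39, 1, 5/2, 4*sqrt(2)}))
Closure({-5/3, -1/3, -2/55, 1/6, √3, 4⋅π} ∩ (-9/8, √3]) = {-1/3, -2/55, 1/6, √3}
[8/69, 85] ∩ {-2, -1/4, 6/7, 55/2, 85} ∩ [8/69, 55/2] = {6/7, 55/2}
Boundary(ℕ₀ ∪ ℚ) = ℝ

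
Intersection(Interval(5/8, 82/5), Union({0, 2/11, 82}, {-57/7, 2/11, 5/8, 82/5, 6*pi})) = {5/8, 82/5}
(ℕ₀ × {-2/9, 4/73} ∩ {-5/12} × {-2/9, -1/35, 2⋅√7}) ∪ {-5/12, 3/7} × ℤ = {-5/12, 3/7} × ℤ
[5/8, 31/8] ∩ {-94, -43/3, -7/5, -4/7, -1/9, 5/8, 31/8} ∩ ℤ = ∅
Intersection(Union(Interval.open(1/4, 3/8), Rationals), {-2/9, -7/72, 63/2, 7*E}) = {-2/9, -7/72, 63/2}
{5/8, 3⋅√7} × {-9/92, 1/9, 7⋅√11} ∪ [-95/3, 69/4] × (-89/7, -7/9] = ([-95/3, 69/4] × (-89/7, -7/9]) ∪ ({5/8, 3⋅√7} × {-9/92, 1/9, 7⋅√11})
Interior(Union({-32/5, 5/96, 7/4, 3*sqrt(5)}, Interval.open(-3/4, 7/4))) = Interval.open(-3/4, 7/4)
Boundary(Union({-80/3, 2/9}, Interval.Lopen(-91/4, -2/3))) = {-80/3, -91/4, -2/3, 2/9}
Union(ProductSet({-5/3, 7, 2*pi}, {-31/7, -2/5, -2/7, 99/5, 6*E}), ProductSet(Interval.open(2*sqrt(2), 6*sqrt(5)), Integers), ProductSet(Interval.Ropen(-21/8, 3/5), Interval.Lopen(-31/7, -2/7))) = Union(ProductSet({-5/3, 7, 2*pi}, {-31/7, -2/5, -2/7, 99/5, 6*E}), ProductSet(Interval.Ropen(-21/8, 3/5), Interval.Lopen(-31/7, -2/7)), ProductSet(Interval.open(2*sqrt(2), 6*sqrt(5)), Integers))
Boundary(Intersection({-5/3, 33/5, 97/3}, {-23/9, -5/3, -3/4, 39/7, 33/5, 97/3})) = {-5/3, 33/5, 97/3}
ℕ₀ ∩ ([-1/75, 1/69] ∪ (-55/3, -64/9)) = {0}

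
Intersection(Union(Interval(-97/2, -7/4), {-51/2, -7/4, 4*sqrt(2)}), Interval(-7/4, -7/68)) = {-7/4}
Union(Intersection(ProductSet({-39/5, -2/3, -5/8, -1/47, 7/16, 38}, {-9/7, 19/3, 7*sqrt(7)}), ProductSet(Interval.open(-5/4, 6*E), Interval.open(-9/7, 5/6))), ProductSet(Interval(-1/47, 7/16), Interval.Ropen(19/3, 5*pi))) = ProductSet(Interval(-1/47, 7/16), Interval.Ropen(19/3, 5*pi))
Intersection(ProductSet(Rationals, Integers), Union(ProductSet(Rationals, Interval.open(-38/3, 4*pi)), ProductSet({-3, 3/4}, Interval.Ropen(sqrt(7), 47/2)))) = Union(ProductSet({-3, 3/4}, Range(3, 24, 1)), ProductSet(Rationals, Range(-12, 13, 1)))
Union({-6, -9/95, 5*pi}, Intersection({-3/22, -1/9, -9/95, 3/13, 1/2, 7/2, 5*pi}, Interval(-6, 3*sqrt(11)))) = {-6, -3/22, -1/9, -9/95, 3/13, 1/2, 7/2, 5*pi}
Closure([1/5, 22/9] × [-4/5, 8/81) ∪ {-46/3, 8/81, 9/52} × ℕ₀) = ({-46/3, 8/81, 9/52} × ℕ₀) ∪ ([1/5, 22/9] × [-4/5, 8/81])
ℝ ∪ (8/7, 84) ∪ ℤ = (-∞, ∞)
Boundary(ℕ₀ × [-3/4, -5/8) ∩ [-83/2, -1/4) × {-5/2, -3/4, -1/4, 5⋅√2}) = ∅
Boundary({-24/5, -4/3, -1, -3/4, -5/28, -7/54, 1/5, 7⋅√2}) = {-24/5, -4/3, -1, -3/4, -5/28, -7/54, 1/5, 7⋅√2}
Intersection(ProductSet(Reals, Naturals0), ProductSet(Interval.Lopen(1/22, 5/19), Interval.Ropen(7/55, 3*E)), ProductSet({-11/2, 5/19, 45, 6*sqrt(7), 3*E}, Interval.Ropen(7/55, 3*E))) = ProductSet({5/19}, Range(1, 9, 1))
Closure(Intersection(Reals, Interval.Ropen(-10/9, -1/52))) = Interval(-10/9, -1/52)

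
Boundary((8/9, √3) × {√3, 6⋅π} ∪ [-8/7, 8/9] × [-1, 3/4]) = ({-8/7, 8/9} × [-1, 3/4]) ∪ ([-8/7, 8/9] × {-1, 3/4}) ∪ ([8/9, √3] × {√3, 6⋅π})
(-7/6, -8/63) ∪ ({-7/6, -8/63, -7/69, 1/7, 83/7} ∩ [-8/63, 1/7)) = (-7/6, -8/63] ∪ {-7/69}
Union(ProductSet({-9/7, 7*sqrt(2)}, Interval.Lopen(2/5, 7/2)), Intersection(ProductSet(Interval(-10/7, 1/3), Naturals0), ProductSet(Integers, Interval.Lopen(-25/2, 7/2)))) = Union(ProductSet({-9/7, 7*sqrt(2)}, Interval.Lopen(2/5, 7/2)), ProductSet(Range(-1, 1, 1), Range(0, 4, 1)))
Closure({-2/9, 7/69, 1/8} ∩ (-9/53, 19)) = {7/69, 1/8}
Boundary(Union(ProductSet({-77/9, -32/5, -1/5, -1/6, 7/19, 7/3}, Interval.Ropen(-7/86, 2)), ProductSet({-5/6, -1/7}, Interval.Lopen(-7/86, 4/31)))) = Union(ProductSet({-5/6, -1/7}, Interval(-7/86, 4/31)), ProductSet({-77/9, -32/5, -1/5, -1/6, 7/19, 7/3}, Interval(-7/86, 2)))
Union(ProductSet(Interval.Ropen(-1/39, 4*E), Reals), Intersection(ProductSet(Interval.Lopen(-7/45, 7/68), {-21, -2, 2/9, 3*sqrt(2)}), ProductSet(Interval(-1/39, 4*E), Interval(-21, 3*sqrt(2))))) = ProductSet(Interval.Ropen(-1/39, 4*E), Reals)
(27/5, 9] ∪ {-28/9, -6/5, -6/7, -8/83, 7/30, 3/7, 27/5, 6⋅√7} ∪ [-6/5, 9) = {-28/9, 6⋅√7} ∪ [-6/5, 9]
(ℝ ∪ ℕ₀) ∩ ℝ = ℝ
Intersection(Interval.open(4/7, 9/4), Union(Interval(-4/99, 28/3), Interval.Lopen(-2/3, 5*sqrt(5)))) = Interval.open(4/7, 9/4)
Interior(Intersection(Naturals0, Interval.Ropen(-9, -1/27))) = EmptySet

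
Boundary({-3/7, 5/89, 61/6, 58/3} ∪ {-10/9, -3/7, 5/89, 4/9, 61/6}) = {-10/9, -3/7, 5/89, 4/9, 61/6, 58/3}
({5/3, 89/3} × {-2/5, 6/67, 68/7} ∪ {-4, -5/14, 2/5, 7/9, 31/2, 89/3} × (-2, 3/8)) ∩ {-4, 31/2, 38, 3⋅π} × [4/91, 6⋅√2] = {-4, 31/2} × [4/91, 3/8)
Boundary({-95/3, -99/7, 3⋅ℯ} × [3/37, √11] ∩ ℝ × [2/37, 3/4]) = {-95/3, -99/7, 3⋅ℯ} × [3/37, 3/4]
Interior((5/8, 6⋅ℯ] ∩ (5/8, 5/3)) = (5/8, 5/3)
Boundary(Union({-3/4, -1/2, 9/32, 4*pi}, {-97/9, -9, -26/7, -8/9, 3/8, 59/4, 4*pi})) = {-97/9, -9, -26/7, -8/9, -3/4, -1/2, 9/32, 3/8, 59/4, 4*pi}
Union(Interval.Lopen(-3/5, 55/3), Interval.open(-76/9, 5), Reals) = Interval(-oo, oo)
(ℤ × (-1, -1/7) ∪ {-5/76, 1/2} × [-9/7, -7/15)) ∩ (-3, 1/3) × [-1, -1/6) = ({-5/76} × [-1, -7/15)) ∪ ({-2, -1, 0} × (-1, -1/6))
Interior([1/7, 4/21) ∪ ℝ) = (-∞, ∞)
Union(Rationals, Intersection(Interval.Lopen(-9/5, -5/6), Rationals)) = Union(Intersection(Interval.Lopen(-9/5, -5/6), Rationals), Rationals)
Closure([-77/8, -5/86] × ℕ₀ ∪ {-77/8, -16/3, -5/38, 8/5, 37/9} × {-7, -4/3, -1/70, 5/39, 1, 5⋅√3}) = ([-77/8, -5/86] × ℕ₀) ∪ ({-77/8, -16/3, -5/38, 8/5, 37/9} × {-7, -4/3, -1/70, 5/39, 1, 5⋅√3})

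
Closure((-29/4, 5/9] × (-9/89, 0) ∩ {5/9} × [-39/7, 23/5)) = {5/9} × [-9/89, 0]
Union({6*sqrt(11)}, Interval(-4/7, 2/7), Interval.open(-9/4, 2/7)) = Union({6*sqrt(11)}, Interval.Lopen(-9/4, 2/7))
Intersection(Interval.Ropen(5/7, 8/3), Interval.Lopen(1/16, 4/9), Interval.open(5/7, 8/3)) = EmptySet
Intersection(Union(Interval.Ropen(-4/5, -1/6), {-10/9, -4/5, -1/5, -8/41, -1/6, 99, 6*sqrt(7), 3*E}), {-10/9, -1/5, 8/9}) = {-10/9, -1/5}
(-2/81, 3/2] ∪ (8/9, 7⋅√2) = (-2/81, 7⋅√2)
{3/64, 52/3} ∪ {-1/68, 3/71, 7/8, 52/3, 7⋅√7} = {-1/68, 3/71, 3/64, 7/8, 52/3, 7⋅√7}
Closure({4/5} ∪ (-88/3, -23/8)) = [-88/3, -23/8] ∪ {4/5}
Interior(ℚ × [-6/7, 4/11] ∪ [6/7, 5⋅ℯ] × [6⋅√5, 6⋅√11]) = ((ℚ \ (-∞, ∞)) × [-6/7, 4/11]) ∪ ((6/7, 5⋅ℯ) × (6⋅√5, 6⋅√11))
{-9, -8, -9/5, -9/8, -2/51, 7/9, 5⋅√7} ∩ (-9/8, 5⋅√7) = {-2/51, 7/9}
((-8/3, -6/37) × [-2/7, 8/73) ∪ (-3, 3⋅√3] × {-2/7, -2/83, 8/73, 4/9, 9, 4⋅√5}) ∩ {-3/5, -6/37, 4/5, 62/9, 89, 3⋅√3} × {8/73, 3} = {-3/5, -6/37, 4/5, 3⋅√3} × {8/73}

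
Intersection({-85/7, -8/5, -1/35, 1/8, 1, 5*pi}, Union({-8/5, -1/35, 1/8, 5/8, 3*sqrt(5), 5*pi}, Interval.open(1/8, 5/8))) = {-8/5, -1/35, 1/8, 5*pi}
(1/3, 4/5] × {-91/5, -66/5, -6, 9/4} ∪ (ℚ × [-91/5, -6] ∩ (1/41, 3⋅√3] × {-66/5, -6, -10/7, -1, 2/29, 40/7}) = ((1/3, 4/5] × {-91/5, -66/5, -6, 9/4}) ∪ ((ℚ ∩ (1/41, 3⋅√3]) × {-66/5, -6})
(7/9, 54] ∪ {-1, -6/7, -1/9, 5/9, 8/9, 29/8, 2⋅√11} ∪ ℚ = ℚ ∪ [7/9, 54]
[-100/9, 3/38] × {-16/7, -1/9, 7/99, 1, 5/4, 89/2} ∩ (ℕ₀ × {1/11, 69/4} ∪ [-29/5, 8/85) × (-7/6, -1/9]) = [-29/5, 3/38] × {-1/9}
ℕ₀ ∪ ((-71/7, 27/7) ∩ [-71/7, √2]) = (-71/7, √2] ∪ ℕ₀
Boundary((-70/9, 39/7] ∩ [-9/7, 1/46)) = {-9/7, 1/46}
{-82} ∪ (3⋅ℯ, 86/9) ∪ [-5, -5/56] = {-82} ∪ [-5, -5/56] ∪ (3⋅ℯ, 86/9)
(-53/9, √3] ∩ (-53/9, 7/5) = (-53/9, 7/5)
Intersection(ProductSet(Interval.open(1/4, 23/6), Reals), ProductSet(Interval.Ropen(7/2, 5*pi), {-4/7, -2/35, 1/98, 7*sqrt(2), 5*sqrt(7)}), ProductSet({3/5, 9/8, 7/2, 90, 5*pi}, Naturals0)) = EmptySet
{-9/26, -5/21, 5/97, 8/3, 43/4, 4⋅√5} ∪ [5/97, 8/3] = {-9/26, -5/21, 43/4, 4⋅√5} ∪ [5/97, 8/3]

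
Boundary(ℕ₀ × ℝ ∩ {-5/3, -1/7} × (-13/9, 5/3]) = ∅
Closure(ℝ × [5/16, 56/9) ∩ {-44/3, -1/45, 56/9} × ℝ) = {-44/3, -1/45, 56/9} × [5/16, 56/9]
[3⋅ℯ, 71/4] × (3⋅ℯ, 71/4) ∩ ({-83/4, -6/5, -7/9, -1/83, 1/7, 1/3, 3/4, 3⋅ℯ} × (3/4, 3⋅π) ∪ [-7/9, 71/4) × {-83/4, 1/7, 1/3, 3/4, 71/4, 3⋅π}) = ([3⋅ℯ, 71/4) × {3⋅π}) ∪ ({3⋅ℯ} × (3⋅ℯ, 3⋅π))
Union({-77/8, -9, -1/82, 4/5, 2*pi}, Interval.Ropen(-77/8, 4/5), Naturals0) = Union({2*pi}, Interval(-77/8, 4/5), Naturals0)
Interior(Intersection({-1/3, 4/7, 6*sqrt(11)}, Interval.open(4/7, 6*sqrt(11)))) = EmptySet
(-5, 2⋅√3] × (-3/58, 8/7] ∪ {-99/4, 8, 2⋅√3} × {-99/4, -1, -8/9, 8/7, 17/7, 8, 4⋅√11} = ((-5, 2⋅√3] × (-3/58, 8/7]) ∪ ({-99/4, 8, 2⋅√3} × {-99/4, -1, -8/9, 8/7, 17/7, 8, 4⋅√11})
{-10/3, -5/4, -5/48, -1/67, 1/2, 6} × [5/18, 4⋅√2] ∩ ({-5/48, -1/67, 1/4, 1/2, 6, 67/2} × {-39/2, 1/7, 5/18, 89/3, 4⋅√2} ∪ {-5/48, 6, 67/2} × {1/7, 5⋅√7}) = {-5/48, -1/67, 1/2, 6} × {5/18, 4⋅√2}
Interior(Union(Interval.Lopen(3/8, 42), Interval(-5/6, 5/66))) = Union(Interval.open(-5/6, 5/66), Interval.open(3/8, 42))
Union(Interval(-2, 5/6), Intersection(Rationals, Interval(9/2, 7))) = Union(Intersection(Interval(9/2, 7), Rationals), Interval(-2, 5/6))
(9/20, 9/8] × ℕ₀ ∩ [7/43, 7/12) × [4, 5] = (9/20, 7/12) × {4, 5}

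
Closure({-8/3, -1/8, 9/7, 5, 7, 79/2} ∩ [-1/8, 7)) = {-1/8, 9/7, 5}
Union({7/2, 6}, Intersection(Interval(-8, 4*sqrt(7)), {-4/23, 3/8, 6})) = {-4/23, 3/8, 7/2, 6}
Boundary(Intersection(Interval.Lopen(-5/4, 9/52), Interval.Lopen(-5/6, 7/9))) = {-5/6, 9/52}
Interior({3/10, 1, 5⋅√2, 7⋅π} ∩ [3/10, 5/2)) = ∅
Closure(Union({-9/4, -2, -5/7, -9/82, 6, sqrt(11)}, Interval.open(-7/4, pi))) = Union({-9/4, -2, 6, sqrt(11)}, Interval(-7/4, pi))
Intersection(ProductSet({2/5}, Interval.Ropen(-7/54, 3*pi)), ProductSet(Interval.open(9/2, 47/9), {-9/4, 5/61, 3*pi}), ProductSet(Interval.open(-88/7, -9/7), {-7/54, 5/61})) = EmptySet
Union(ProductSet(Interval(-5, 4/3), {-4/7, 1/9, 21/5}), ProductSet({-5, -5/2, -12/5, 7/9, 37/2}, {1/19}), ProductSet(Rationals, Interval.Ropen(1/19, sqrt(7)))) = Union(ProductSet(Interval(-5, 4/3), {-4/7, 1/9, 21/5}), ProductSet(Rationals, Interval.Ropen(1/19, sqrt(7))))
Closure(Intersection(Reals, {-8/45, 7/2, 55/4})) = {-8/45, 7/2, 55/4}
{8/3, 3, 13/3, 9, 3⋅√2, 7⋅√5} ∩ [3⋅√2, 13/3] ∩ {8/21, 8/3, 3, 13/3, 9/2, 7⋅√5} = {13/3}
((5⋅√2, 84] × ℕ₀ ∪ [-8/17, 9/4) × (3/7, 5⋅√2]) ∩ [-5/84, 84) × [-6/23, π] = ([-5/84, 9/4) × (3/7, π]) ∪ ((5⋅√2, 84) × {0, 1, 2, 3})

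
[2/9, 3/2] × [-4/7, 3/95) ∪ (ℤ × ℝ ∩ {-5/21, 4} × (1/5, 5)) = ({4} × (1/5, 5)) ∪ ([2/9, 3/2] × [-4/7, 3/95))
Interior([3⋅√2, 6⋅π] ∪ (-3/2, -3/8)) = (-3/2, -3/8) ∪ (3⋅√2, 6⋅π)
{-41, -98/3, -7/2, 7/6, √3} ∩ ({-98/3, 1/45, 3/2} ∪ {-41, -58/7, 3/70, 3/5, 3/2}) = {-41, -98/3}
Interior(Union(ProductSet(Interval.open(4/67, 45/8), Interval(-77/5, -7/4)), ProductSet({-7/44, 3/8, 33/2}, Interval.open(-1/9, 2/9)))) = ProductSet(Interval.open(4/67, 45/8), Interval.open(-77/5, -7/4))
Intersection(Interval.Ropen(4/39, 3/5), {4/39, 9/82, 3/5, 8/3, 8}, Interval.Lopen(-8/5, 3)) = {4/39, 9/82}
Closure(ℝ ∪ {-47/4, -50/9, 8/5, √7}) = ℝ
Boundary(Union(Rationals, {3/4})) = Reals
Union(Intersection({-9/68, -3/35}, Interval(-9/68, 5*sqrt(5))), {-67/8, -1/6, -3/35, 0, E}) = {-67/8, -1/6, -9/68, -3/35, 0, E}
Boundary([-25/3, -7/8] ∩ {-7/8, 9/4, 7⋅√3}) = {-7/8}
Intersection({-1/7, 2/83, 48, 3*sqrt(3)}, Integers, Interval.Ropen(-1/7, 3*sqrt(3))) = EmptySet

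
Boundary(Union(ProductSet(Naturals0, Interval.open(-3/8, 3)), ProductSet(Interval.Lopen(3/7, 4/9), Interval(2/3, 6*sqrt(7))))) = Union(ProductSet(Complement(Naturals0, Interval.open(3/7, 4/9)), Interval(-3/8, 3)), ProductSet({3/7, 4/9}, Interval(2/3, 6*sqrt(7))), ProductSet(Interval(3/7, 4/9), {2/3, 6*sqrt(7)}), ProductSet(Naturals0, Interval(-3/8, 2/3)))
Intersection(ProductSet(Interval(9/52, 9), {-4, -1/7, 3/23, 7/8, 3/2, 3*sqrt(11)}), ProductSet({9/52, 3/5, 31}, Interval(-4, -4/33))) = ProductSet({9/52, 3/5}, {-4, -1/7})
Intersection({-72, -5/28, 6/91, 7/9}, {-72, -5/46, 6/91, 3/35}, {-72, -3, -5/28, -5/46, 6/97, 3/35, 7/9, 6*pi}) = {-72}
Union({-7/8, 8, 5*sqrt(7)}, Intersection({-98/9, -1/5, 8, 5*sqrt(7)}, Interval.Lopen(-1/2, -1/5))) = {-7/8, -1/5, 8, 5*sqrt(7)}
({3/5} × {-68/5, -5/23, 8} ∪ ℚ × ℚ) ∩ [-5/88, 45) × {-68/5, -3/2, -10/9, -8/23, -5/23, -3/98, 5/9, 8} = (ℚ ∩ [-5/88, 45)) × {-68/5, -3/2, -10/9, -8/23, -5/23, -3/98, 5/9, 8}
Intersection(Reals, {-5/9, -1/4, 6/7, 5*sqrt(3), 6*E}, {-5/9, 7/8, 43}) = {-5/9}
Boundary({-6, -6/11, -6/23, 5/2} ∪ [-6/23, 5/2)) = {-6, -6/11, -6/23, 5/2}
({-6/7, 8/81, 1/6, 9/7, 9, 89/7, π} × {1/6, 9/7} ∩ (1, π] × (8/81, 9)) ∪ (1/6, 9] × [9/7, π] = ({9/7, π} × {1/6, 9/7}) ∪ ((1/6, 9] × [9/7, π])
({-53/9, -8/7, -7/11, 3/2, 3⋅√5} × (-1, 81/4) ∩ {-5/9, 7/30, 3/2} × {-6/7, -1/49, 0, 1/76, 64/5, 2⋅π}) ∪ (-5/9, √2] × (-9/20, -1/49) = ({3/2} × {-6/7, -1/49, 0, 1/76, 64/5, 2⋅π}) ∪ ((-5/9, √2] × (-9/20, -1/49))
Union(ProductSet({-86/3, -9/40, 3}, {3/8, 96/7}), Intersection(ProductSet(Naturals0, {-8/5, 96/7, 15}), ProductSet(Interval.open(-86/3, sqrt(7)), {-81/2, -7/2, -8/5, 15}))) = Union(ProductSet({-86/3, -9/40, 3}, {3/8, 96/7}), ProductSet(Range(0, 3, 1), {-8/5, 15}))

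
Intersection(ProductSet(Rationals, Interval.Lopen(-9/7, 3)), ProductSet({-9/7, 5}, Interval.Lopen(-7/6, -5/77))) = ProductSet({-9/7, 5}, Interval.Lopen(-7/6, -5/77))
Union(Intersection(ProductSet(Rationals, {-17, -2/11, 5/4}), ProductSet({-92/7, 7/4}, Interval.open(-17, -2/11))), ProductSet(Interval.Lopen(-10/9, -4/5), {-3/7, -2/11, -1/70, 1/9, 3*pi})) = ProductSet(Interval.Lopen(-10/9, -4/5), {-3/7, -2/11, -1/70, 1/9, 3*pi})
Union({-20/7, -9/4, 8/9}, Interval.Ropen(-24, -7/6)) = Union({8/9}, Interval.Ropen(-24, -7/6))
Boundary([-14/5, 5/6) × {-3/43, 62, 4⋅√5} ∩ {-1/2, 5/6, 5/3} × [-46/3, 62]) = {-1/2} × {-3/43, 62, 4⋅√5}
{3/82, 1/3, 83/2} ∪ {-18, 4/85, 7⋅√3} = {-18, 3/82, 4/85, 1/3, 83/2, 7⋅√3}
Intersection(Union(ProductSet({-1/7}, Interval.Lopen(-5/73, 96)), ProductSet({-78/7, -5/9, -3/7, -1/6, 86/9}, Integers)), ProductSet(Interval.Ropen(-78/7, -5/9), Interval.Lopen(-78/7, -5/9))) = ProductSet({-78/7}, Range(-11, 0, 1))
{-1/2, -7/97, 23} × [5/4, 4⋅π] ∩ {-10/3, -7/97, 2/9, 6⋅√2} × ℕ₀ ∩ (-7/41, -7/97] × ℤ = {-7/97} × {2, 3, …, 12}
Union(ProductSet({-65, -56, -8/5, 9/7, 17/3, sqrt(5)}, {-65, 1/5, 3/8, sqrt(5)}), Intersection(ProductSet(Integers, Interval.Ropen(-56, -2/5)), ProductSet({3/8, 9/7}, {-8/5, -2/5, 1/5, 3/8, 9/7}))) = ProductSet({-65, -56, -8/5, 9/7, 17/3, sqrt(5)}, {-65, 1/5, 3/8, sqrt(5)})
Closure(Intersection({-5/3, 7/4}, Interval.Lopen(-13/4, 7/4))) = {-5/3, 7/4}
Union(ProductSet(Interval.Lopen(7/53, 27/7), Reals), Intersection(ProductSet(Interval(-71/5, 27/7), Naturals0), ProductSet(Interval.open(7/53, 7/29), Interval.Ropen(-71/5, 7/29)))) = ProductSet(Interval.Lopen(7/53, 27/7), Reals)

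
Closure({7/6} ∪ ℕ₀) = ℕ₀ ∪ {7/6}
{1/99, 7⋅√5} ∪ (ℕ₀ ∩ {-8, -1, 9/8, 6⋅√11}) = {1/99, 7⋅√5}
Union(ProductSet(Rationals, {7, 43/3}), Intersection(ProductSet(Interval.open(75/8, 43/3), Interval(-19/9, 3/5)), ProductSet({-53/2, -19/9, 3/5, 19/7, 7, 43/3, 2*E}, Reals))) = ProductSet(Rationals, {7, 43/3})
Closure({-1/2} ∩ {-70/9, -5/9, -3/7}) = ∅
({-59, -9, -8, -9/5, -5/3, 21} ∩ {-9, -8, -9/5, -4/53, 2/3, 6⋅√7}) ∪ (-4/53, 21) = {-9, -8, -9/5} ∪ (-4/53, 21)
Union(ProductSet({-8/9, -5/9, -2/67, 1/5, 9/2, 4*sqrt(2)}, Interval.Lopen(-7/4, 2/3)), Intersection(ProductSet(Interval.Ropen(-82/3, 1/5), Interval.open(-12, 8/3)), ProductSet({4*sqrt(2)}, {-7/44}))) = ProductSet({-8/9, -5/9, -2/67, 1/5, 9/2, 4*sqrt(2)}, Interval.Lopen(-7/4, 2/3))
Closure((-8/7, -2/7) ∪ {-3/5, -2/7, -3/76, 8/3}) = [-8/7, -2/7] ∪ {-3/76, 8/3}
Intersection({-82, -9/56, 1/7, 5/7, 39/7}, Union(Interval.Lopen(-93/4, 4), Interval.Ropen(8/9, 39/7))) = {-9/56, 1/7, 5/7}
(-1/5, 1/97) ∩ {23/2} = ∅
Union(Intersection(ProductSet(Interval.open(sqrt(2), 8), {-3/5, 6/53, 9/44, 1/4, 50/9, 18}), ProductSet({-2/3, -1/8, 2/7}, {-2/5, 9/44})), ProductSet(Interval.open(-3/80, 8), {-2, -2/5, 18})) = ProductSet(Interval.open(-3/80, 8), {-2, -2/5, 18})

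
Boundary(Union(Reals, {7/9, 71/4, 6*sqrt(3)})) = EmptySet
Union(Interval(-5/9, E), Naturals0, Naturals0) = Union(Interval(-5/9, E), Naturals0)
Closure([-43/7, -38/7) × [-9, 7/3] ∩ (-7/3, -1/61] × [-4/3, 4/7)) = ∅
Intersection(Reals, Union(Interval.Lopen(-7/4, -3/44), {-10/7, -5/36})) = Interval.Lopen(-7/4, -3/44)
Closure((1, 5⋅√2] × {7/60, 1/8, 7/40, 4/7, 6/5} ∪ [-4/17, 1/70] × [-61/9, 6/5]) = ([-4/17, 1/70] × [-61/9, 6/5]) ∪ ([1, 5⋅√2] × {7/60, 1/8, 7/40, 4/7, 6/5})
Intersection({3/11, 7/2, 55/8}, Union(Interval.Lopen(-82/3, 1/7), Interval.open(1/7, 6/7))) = {3/11}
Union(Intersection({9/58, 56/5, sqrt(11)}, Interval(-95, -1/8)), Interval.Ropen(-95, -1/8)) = Interval.Ropen(-95, -1/8)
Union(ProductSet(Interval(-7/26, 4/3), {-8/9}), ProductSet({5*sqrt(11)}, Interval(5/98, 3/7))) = Union(ProductSet({5*sqrt(11)}, Interval(5/98, 3/7)), ProductSet(Interval(-7/26, 4/3), {-8/9}))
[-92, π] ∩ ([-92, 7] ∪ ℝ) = [-92, π]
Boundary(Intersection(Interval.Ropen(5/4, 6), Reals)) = {5/4, 6}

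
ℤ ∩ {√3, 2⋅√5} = ∅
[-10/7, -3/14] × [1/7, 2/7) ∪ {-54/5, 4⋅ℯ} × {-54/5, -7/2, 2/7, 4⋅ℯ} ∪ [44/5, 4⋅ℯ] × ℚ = ([44/5, 4⋅ℯ] × ℚ) ∪ ([-10/7, -3/14] × [1/7, 2/7)) ∪ ({-54/5, 4⋅ℯ} × {-54/5, -7/2, 2/7, 4⋅ℯ})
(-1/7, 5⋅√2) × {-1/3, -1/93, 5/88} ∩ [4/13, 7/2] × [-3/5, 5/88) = [4/13, 7/2] × {-1/3, -1/93}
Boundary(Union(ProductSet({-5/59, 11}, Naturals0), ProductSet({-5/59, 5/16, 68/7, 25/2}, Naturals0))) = ProductSet({-5/59, 5/16, 68/7, 11, 25/2}, Naturals0)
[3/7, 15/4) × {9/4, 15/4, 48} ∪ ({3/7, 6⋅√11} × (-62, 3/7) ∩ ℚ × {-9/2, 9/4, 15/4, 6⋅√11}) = ({3/7} × {-9/2}) ∪ ([3/7, 15/4) × {9/4, 15/4, 48})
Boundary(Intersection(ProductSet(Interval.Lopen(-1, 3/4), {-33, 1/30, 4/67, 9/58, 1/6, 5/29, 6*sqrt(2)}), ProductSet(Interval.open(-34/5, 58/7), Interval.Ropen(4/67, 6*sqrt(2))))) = ProductSet(Interval(-1, 3/4), {4/67, 9/58, 1/6, 5/29})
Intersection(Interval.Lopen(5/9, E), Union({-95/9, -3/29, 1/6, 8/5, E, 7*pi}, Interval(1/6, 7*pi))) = Interval.Lopen(5/9, E)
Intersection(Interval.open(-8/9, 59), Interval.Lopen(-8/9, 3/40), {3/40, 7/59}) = {3/40}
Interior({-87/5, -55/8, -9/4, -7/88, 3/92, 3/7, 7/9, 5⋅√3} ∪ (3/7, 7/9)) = (3/7, 7/9)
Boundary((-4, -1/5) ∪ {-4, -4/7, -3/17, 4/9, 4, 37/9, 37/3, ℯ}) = {-4, -1/5, -3/17, 4/9, 4, 37/9, 37/3, ℯ}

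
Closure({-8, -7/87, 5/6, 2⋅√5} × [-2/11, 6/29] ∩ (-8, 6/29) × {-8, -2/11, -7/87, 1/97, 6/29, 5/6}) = {-7/87} × {-2/11, -7/87, 1/97, 6/29}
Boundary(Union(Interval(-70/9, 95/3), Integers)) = Union(Complement(Integers, Interval.open(-70/9, 95/3)), {-70/9, 95/3})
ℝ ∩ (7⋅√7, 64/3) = (7⋅√7, 64/3)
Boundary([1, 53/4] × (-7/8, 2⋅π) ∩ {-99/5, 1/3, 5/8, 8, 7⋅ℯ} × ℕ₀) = {8} × {0, 1, …, 6}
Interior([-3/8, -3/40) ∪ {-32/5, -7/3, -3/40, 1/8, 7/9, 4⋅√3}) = (-3/8, -3/40)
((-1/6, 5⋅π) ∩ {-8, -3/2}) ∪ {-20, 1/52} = {-20, 1/52}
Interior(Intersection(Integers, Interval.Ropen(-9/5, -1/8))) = EmptySet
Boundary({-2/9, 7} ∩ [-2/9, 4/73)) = {-2/9}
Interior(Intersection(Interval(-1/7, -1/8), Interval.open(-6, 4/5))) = Interval.open(-1/7, -1/8)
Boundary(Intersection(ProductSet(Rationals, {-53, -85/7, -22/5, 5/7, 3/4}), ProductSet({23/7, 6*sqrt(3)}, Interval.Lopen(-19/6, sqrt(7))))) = ProductSet({23/7}, {5/7, 3/4})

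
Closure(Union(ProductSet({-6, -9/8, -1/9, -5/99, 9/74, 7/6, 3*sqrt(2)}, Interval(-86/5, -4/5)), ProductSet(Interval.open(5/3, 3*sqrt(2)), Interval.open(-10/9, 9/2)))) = Union(ProductSet({5/3, 3*sqrt(2)}, Interval(-10/9, 9/2)), ProductSet({-6, -9/8, -1/9, -5/99, 9/74, 7/6, 3*sqrt(2)}, Interval(-86/5, -4/5)), ProductSet(Interval(5/3, 3*sqrt(2)), {-10/9, 9/2}), ProductSet(Interval.open(5/3, 3*sqrt(2)), Interval.open(-10/9, 9/2)))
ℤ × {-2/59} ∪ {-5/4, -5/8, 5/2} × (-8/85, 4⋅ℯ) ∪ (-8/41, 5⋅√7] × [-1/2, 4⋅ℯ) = (ℤ × {-2/59}) ∪ ({-5/4, -5/8, 5/2} × (-8/85, 4⋅ℯ)) ∪ ((-8/41, 5⋅√7] × [-1/2, 4⋅ℯ))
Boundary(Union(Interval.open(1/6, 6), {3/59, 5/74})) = {3/59, 5/74, 1/6, 6}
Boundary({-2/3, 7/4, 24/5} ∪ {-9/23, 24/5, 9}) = {-2/3, -9/23, 7/4, 24/5, 9}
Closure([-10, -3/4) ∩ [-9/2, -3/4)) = [-9/2, -3/4]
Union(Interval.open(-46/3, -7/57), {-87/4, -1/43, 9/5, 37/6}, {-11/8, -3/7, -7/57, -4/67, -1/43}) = Union({-87/4, -4/67, -1/43, 9/5, 37/6}, Interval.Lopen(-46/3, -7/57))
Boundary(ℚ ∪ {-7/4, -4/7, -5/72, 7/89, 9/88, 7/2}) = ℝ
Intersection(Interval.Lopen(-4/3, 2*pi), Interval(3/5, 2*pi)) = Interval(3/5, 2*pi)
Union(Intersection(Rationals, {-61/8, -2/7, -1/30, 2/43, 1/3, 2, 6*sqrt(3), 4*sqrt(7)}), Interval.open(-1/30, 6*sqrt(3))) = Union({-61/8, -2/7}, Interval.Ropen(-1/30, 6*sqrt(3)))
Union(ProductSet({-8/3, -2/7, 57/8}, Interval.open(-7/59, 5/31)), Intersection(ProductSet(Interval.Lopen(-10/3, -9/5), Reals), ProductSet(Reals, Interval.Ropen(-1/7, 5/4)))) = Union(ProductSet({-8/3, -2/7, 57/8}, Interval.open(-7/59, 5/31)), ProductSet(Interval.Lopen(-10/3, -9/5), Interval.Ropen(-1/7, 5/4)))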